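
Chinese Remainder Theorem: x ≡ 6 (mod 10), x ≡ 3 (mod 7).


m₁ = 10, m₂ = 7, gcd = 1, so CRT applies. M = m₁·m₂ = 70
Let M₁ = M/m₁ = 7, M₂ = M/m₂ = 10
Find y₁ ≡ M₁⁻¹ (mod m₁): 7⁻¹ ≡ 3 (mod 10)
Find y₂ ≡ M₂⁻¹ (mod m₂): 10⁻¹ ≡ 5 (mod 7)
x = a₁·M₁·y₁ + a₂·M₂·y₂ = 6·7·3 + 3·10·5 = 276
Reduce mod 70: x ≡ 66
Check: 66 mod 10 = 6 ✓, 66 mod 7 = 3 ✓

x ≡ 66 (mod 70)


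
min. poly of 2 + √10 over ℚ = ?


Let α = 2 + √10. Then α - 2 = √10, so (α - 2)² = 10, giving α² - 4α - 6 = 0. Degree 2 and α ∉ ℚ, so this is the minimal polynomial.

Minimal polynomial: x² - 4x - 6


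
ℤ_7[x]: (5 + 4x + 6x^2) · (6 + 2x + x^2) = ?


Expand and collect like terms; reduce coefficients mod 7:
x^0: 5·6 = 30 ≡ 2 (mod 7)
x^1: 5·2 + 4·6 = 34 ≡ 6 (mod 7)
x^2: 5·1 + 4·2 + 6·6 = 49 ≡ 0 (mod 7)
x^3: 4·1 + 6·2 = 16 ≡ 2 (mod 7)
x^4: 6·1 = 6 ≡ 6 (mod 7)
Result: 2 + 6x + 2x^3 + 6x^4

f · g = 2 + 6x + 2x^3 + 6x^4


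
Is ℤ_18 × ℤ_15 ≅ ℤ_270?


Comparing ℤ_18 × ℤ_15 and ℤ_270:
gcd(18,15) = 3 ≠ 1. Max element order in ℤ_18×ℤ_15 is lcm(18,15) = 90 < 270, so it has no element of order 270

No, ℤ_18 × ℤ_15 ≇ ℤ_270


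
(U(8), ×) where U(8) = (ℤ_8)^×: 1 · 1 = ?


Operation: multiplication mod 8
1 · 1 = (a × b) mod 8 with a = 1, b = 1

1 · 1 = 1


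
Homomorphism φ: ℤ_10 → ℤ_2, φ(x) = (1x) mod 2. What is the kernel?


Kernel = preimage of identity
ker(φ) = {x ∈ ℤ_10 : 1x ≡ 0 (mod 2)}. Since 2 | 10, φ is well-defined. The kernel is the cyclic subgroup ⟨2⟩ of ℤ_10 (order 5), i.e. {0, 2, 4, 6, 8}

ker(φ) = {0, 2, 4, 6, 8}


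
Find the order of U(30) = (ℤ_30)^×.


U(n) is the group of units mod n; |U(n)| = φ(n)
|U(30)| = φ(30) = 8

|U(30) = (ℤ_30)^×| = 8


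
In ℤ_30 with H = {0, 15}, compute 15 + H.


15 + H = {15 + h (mod 30) : h ∈ H}
15+0=15, 15+15=0
15 + H = {0, 15} = 0 + H

15 + H = {0, 15}


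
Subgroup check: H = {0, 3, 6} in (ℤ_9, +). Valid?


Subgroup test for H = {0, 3, 6} in (ℤ_9, +):
(1) 0 ∈ H? Yes
(2) Closure: for all a,b ∈ H, (a+b) mod 9 ∈ H? Yes
(3) Inverses: for all a ∈ H, -a mod 9 ∈ H? Yes

Yes, H is a subgroup of ℤ_9


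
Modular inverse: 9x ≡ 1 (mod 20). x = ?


Use the extended Euclidean algorithm to write 1 = 9·s + 20·t; then s mod 20 is the inverse.
Euclidean algorithm:
  9 = 0·20 + 9
  20 = 2·9 + 2
  9 = 4·2 + 1
  2 = 2·1 + 0
gcd(9,20) = 1
Back-substitution gives: 9·(9) + 20·(-4) = 1
So 9⁻¹ ≡ 9 ≡ 9 (mod 20)
Check: 9 × 9 = 81 ≡ 1 (mod 20) ✓

9⁻¹ ≡ 9 (mod 20)


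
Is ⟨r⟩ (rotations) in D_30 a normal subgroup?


H = ⟨r⟩ (rotations) in D_30
The rotation subgroup ⟨r⟩ has index 2 in D_30, so it is normal

Yes, normal subgroup


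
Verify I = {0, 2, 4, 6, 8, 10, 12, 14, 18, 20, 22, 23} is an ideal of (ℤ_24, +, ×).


Check ideal conditions for I = {0, 2, 4, 6, 8, 10, 12, 14, 18, 20, 22, 23} in ℤ_24:
(1) I is an additive subgroup? No
(2) For r ∈ ℤ_24 and a ∈ I: r·a ∈ I? No  [counterexample: r=2, a=8, r·a mod 24 = 16 ∉ I]

No, I is not an ideal of ℤ_24


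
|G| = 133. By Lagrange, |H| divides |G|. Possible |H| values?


Lagrange's theorem: |H| divides |G|
|G| = 133
Divisors of 133: 1, 7, 19, 133

Possible subgroup orders: {1, 7, 19, 133}


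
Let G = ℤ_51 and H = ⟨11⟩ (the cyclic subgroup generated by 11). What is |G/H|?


|⟨11⟩| = n / gcd(11, 51) = 51 / 1 = 51
H is normal (ℤ_51 is abelian).
|G/H| = |G| / |H| = 51 / 51 = 1

|G/H| = 1


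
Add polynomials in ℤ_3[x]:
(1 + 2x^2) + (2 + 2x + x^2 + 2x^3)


Add coefficients mod 3:
x^0: 1 + 2 = 0 (mod 3)
x^1: 0 + 2 = 2 (mod 3)
x^2: 2 + 1 = 0 (mod 3)
x^3: 0 + 2 = 2 (mod 3)
Result: 2x + 2x^3

f + g = 2x + 2x^3


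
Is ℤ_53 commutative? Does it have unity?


ℤ_53 is a commutative ring with unity 1; 53 is prime, so ℤ_53 is a field (hence an integral domain)
Commutative: Yes
Integral domain: Yes
Has unity: Yes

ℤ_53: Commutative=Yes, Unity=Yes


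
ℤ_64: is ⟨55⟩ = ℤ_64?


g generates ℤ_n iff gcd(g, n) = 1
gcd(55, 64) = 1
Since gcd = 1, 55 is a generator.

Yes, 55 generates ℤ_64


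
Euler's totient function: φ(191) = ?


Factor n: 191 = 191
φ(n) = n · ∏(1 - 1/p) over distinct primes p | n
φ(191) = 191 · (1 - 1/191) = 190

φ(191) = 190


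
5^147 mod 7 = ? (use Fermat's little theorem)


Fermat's little theorem: if p is prime and gcd(a,p)=1, then a^(p-1) ≡ 1 (mod p)
p = 7 is prime, gcd(5,7) = 1
Reduce exponent: 147 mod 6 = 3
So 5^147 ≡ 5^3 (mod 7)
5^3 mod 7 = 6

5^147 ≡ 6 (mod 7)


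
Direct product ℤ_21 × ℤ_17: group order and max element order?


|ℤ_21 × ℤ_17| = 21 × 17 = 357
Max element order = lcm(21,17) = 357
Cyclic? Yes (gcd=1)

|ℤ_21×ℤ_17| = 357, max element order = 357


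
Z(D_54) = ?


Z(G) = {g ∈ G | gx = xg for all x ∈ G}
For even n, Z(D_n) = {e, r^(n/2)}: the 180° rotation r^27 commutes with every reflection and rotation

Z(D_54) = {e, r^27}


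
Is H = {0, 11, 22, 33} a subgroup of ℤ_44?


Subgroup test for H = {0, 11, 22, 33} in (ℤ_44, +):
(1) 0 ∈ H? Yes
(2) Closure: for all a,b ∈ H, (a+b) mod 44 ∈ H? Yes
(3) Inverses: for all a ∈ H, -a mod 44 ∈ H? Yes

Yes, H is a subgroup of ℤ_44


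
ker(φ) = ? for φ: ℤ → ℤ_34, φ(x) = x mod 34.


Kernel = preimage of identity
ker(φ) = {x ∈ ℤ : x ≡ 0 (mod 34)} = 34ℤ = {0, ±34, ±68, ...}

ker(φ) = 34ℤ


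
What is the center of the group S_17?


Z(G) = {g ∈ G | gx = xg for all x ∈ G}
S_n is non-abelian for n ≥ 3; Z(S_17) is trivial

Z(S_17) = {e}


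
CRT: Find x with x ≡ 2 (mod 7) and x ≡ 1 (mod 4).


m₁ = 7, m₂ = 4, gcd = 1, so CRT applies. M = m₁·m₂ = 28
Let M₁ = M/m₁ = 4, M₂ = M/m₂ = 7
Find y₁ ≡ M₁⁻¹ (mod m₁): 4⁻¹ ≡ 2 (mod 7)
Find y₂ ≡ M₂⁻¹ (mod m₂): 7⁻¹ ≡ 3 (mod 4)
x = a₁·M₁·y₁ + a₂·M₂·y₂ = 2·4·2 + 1·7·3 = 37
Reduce mod 28: x ≡ 9
Check: 9 mod 7 = 2 ✓, 9 mod 4 = 1 ✓

x ≡ 9 (mod 28)


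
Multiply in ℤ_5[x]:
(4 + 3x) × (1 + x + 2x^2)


Expand and collect like terms; reduce coefficients mod 5:
x^0: 4·1 = 4 ≡ 4 (mod 5)
x^1: 4·1 + 3·1 = 7 ≡ 2 (mod 5)
x^2: 4·2 + 3·1 = 11 ≡ 1 (mod 5)
x^3: 3·2 = 6 ≡ 1 (mod 5)
Result: 4 + 2x + x^2 + x^3

f · g = 4 + 2x + x^2 + x^3


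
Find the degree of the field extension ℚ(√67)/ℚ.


√67 has minimal polynomial x² - 67 (irreducible over ℚ since 67 is squarefree)

[ℚ(√67)/ℚ] = 2


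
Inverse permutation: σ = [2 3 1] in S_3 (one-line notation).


To find σ⁻¹, swap domain and range:
σ(1) = 2 → σ⁻¹(2) = 1
σ(2) = 3 → σ⁻¹(3) = 2
σ(3) = 1 → σ⁻¹(1) = 3

σ⁻¹ = [3 1 2]


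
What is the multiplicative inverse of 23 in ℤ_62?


Use the extended Euclidean algorithm to write 1 = 23·s + 62·t; then s mod 62 is the inverse.
Euclidean algorithm:
  23 = 0·62 + 23
  62 = 2·23 + 16
  23 = 1·16 + 7
  16 = 2·7 + 2
  7 = 3·2 + 1
  2 = 2·1 + 0
gcd(23,62) = 1
Back-substitution gives: 23·(27) + 62·(-10) = 1
So 23⁻¹ ≡ 27 ≡ 27 (mod 62)
Check: 23 × 27 = 621 ≡ 1 (mod 62) ✓

23⁻¹ ≡ 27 (mod 62)


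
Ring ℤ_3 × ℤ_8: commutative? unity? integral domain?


Direct product ring; commutative with unity (1,1); but (1,0)·(0,1) = (0,0) gives zero divisors, so not an integral domain
Commutative: Yes
Integral domain: No
Has unity: Yes

ℤ_3 × ℤ_8: Commutative=Yes, Unity=Yes


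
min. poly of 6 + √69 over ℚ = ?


Let α = 6 + √69. Then α - 6 = √69, so (α - 6)² = 69, giving α² - 12α - 33 = 0. Degree 2 and α ∉ ℚ, so this is the minimal polynomial.

Minimal polynomial: x² - 12x - 33


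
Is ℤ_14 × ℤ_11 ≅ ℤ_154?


Comparing ℤ_14 × ℤ_11 and ℤ_154:
gcd(14,11) = 1, so ℤ_14 × ℤ_11 ≅ ℤ_154 (CRT)

Yes, ℤ_14 × ℤ_11 ≅ ℤ_154


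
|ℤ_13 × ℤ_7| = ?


|A × B| = |A| · |B|
|ℤ_13 × ℤ_7| = 13 × 7 = 91

|ℤ_13 × ℤ_7| = 91


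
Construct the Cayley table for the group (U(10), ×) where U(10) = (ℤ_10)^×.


Elements: {1, 3, 7, 9}
Operation: multiplication mod 10
Entry (a, b) = (a × b) mod 10

Cayley table:
  | 1 | 3 | 7 | 9
1 | 1 | 3 | 7 | 9
3 | 3 | 9 | 1 | 7
7 | 7 | 1 | 9 | 3
9 | 9 | 7 | 3 | 1


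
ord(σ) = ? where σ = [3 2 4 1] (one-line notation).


Cycle decomposition: (1 3 4)
Cycle lengths: 3
Order = lcm(3) = 3

ord(σ) = 3


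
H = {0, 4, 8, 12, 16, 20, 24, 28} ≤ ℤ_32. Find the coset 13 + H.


13 + H = {13 + h (mod 32) : h ∈ H}
13+0=13, 13+4=17, 13+8=21, 13+12=25, 13+16=29, 13+20=1, 13+24=5, 13+28=9
13 + H = {1, 5, 9, 13, 17, 21, 25, 29} = 1 + H

13 + H = {1, 5, 9, 13, 17, 21, 25, 29}


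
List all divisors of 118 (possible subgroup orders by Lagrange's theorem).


Lagrange's theorem: |H| divides |G|
|G| = 118
Divisors of 118: 1, 2, 59, 118

Possible subgroup orders: {1, 2, 59, 118}


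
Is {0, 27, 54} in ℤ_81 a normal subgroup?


H = {0, 27, 54} in ℤ_81
ℤ_81 is abelian; every subgroup of an abelian group is normal

Yes, normal subgroup


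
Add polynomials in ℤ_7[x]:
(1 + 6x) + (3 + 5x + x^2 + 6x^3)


Add coefficients mod 7:
x^0: 1 + 3 = 4 (mod 7)
x^1: 6 + 5 = 4 (mod 7)
x^2: 0 + 1 = 1 (mod 7)
x^3: 0 + 6 = 6 (mod 7)
Result: 4 + 4x + x^2 + 6x^3

f + g = 4 + 4x + x^2 + 6x^3


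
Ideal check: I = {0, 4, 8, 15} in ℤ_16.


Check ideal conditions for I = {0, 4, 8, 15} in ℤ_16:
(1) I is an additive subgroup? No
(2) For r ∈ ℤ_16 and a ∈ I: r·a ∈ I? No  [counterexample: r=2, a=15, r·a mod 16 = 14 ∉ I]

No, I is not an ideal of ℤ_16


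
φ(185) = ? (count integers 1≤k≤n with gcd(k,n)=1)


Factor n: 185 = 5 × 37
φ(n) = n · ∏(1 - 1/p) over distinct primes p | n
φ(185) = 185 · (1 - 1/5) · (1 - 1/37) = 144

φ(185) = 144


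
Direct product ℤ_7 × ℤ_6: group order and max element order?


|ℤ_7 × ℤ_6| = 7 × 6 = 42
Max element order = lcm(7,6) = 42
Cyclic? Yes (gcd=1)

|ℤ_7×ℤ_6| = 42, max element order = 42


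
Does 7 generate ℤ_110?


g generates ℤ_n iff gcd(g, n) = 1
gcd(7, 110) = 1
Since gcd = 1, 7 is a generator.

Yes, 7 generates ℤ_110


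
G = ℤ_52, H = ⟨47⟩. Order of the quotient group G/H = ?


|⟨47⟩| = n / gcd(47, 52) = 52 / 1 = 52
H is normal (ℤ_52 is abelian).
|G/H| = |G| / |H| = 52 / 52 = 1

|G/H| = 1


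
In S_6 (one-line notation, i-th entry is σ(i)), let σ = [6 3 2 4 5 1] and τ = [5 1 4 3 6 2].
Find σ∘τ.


σ∘τ: apply τ first, then σ
1 →τ 5 →σ 5
2 →τ 1 →σ 6
3 →τ 4 →σ 4
4 →τ 3 →σ 2
5 →τ 6 →σ 1
6 →τ 2 →σ 3

σ∘τ = [5 6 4 2 1 3]


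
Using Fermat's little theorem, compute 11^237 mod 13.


Fermat's little theorem: if p is prime and gcd(a,p)=1, then a^(p-1) ≡ 1 (mod p)
p = 13 is prime, gcd(11,13) = 1
Reduce exponent: 237 mod 12 = 9
So 11^237 ≡ 11^9 (mod 13)
11^9 mod 13 = 8

11^237 ≡ 8 (mod 13)


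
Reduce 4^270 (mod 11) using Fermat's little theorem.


Fermat's little theorem: if p is prime and gcd(a,p)=1, then a^(p-1) ≡ 1 (mod p)
p = 11 is prime, gcd(4,11) = 1
Reduce exponent: 270 mod 10 = 0
So 4^270 ≡ 4^0 (mod 11)
4^0 = 1

4^270 ≡ 1 (mod 11)


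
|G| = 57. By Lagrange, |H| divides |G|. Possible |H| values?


Lagrange's theorem: |H| divides |G|
|G| = 57
Divisors of 57: 1, 3, 19, 57

Possible subgroup orders: {1, 3, 19, 57}


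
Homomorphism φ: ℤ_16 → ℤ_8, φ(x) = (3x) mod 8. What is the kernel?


Kernel = preimage of identity
ker(φ) = {x ∈ ℤ_16 : 3x ≡ 0 (mod 8)}. Since 8 | 16, φ is well-defined. The kernel is the cyclic subgroup ⟨8⟩ of ℤ_16 (order 2), i.e. {0, 8}

ker(φ) = {0, 8}


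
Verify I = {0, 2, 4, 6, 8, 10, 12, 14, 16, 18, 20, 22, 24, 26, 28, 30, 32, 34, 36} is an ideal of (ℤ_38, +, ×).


Check ideal conditions for I = {0, 2, 4, 6, 8, 10, 12, 14, 16, 18, 20, 22, 24, 26, 28, 30, 32, 34, 36} in ℤ_38:
(1) I is an additive subgroup? Yes
(2) For r ∈ ℤ_38 and a ∈ I: r·a ∈ I? Yes

Yes, I is an ideal of ℤ_38


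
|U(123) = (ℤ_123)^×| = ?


U(n) is the group of units mod n; |U(n)| = φ(n)
|U(123)| = φ(123) = 80

|U(123) = (ℤ_123)^×| = 80


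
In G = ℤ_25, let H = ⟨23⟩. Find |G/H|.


|⟨23⟩| = n / gcd(23, 25) = 25 / 1 = 25
H is normal (ℤ_25 is abelian).
|G/H| = |G| / |H| = 25 / 25 = 1

|G/H| = 1


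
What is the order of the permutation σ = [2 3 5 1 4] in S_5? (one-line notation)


Cycle decomposition: (1 2 3 5 4)
Cycle lengths: 5
Order = lcm(5) = 5

ord(σ) = 5


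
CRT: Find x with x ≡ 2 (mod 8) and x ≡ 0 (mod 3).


m₁ = 8, m₂ = 3, gcd = 1, so CRT applies. M = m₁·m₂ = 24
Let M₁ = M/m₁ = 3, M₂ = M/m₂ = 8
Find y₁ ≡ M₁⁻¹ (mod m₁): 3⁻¹ ≡ 3 (mod 8)
Find y₂ ≡ M₂⁻¹ (mod m₂): 8⁻¹ ≡ 2 (mod 3)
x = a₁·M₁·y₁ + a₂·M₂·y₂ = 2·3·3 + 0·8·2 = 18
Reduce mod 24: x ≡ 18
Check: 18 mod 8 = 2 ✓, 18 mod 3 = 0 ✓

x ≡ 18 (mod 24)


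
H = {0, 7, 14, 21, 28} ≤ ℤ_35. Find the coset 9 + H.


9 + H = {9 + h (mod 35) : h ∈ H}
9+0=9, 9+7=16, 9+14=23, 9+21=30, 9+28=2
9 + H = {2, 9, 16, 23, 30} = 2 + H

9 + H = {2, 9, 16, 23, 30}


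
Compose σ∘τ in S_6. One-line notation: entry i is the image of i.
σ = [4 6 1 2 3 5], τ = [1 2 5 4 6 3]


σ∘τ: apply τ first, then σ
1 →τ 1 →σ 4
2 →τ 2 →σ 6
3 →τ 5 →σ 3
4 →τ 4 →σ 2
5 →τ 6 →σ 5
6 →τ 3 →σ 1

σ∘τ = [4 6 3 2 5 1]


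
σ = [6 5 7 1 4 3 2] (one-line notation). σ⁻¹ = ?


To find σ⁻¹, swap domain and range:
σ(1) = 6 → σ⁻¹(6) = 1
σ(2) = 5 → σ⁻¹(5) = 2
σ(3) = 7 → σ⁻¹(7) = 3
σ(4) = 1 → σ⁻¹(1) = 4
σ(5) = 4 → σ⁻¹(4) = 5
σ(6) = 3 → σ⁻¹(3) = 6
σ(7) = 2 → σ⁻¹(2) = 7

σ⁻¹ = [4 7 6 5 2 1 3]


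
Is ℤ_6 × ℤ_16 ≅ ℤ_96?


Comparing ℤ_6 × ℤ_16 and ℤ_96:
gcd(6,16) = 2 ≠ 1. Max element order in ℤ_6×ℤ_16 is lcm(6,16) = 48 < 96, so it has no element of order 96

No, ℤ_6 × ℤ_16 ≇ ℤ_96


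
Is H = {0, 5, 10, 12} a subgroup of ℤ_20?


Subgroup test for H = {0, 5, 10, 12} in (ℤ_20, +):
(1) 0 ∈ H? Yes
(2) Closure: for all a,b ∈ H, (a+b) mod 20 ∈ H? No  [counterexample: 5 + 10 = 15 ∉ H]
(3) Inverses: for all a ∈ H, -a mod 20 ∈ H? No

No, H is not a subgroup of ℤ_20


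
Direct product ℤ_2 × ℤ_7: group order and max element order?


|ℤ_2 × ℤ_7| = 2 × 7 = 14
Max element order = lcm(2,7) = 14
Cyclic? Yes (gcd=1)

|ℤ_2×ℤ_7| = 14, max element order = 14


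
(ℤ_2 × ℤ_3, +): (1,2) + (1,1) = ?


Operation: componentwise addition mod (2, 3)
(1,2) + (1,1) = ((a₁+b₁) mod 2, (a₂+b₂) mod 3) with a = (1,2), b = (1,1)

(1,2) + (1,1) = (0,0)


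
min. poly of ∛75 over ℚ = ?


∛75 satisfies x³ - 75 = 0, irreducible over ℚ (no rational root; 75 is not a perfect cube)

Minimal polynomial: x³ - 75


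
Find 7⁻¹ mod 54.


Use the extended Euclidean algorithm to write 1 = 7·s + 54·t; then s mod 54 is the inverse.
Euclidean algorithm:
  7 = 0·54 + 7
  54 = 7·7 + 5
  7 = 1·5 + 2
  5 = 2·2 + 1
  2 = 2·1 + 0
gcd(7,54) = 1
Back-substitution gives: 7·(-23) + 54·(3) = 1
So 7⁻¹ ≡ -23 ≡ 31 (mod 54)
Check: 7 × 31 = 217 ≡ 1 (mod 54) ✓

7⁻¹ ≡ 31 (mod 54)


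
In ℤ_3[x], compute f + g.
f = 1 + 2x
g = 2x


Add coefficients mod 3:
x^0: 1 + 0 = 1 (mod 3)
x^1: 2 + 2 = 1 (mod 3)
Result: 1 + x

f + g = 1 + x


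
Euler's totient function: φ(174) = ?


Factor n: 174 = 2 × 3 × 29
φ(n) = n · ∏(1 - 1/p) over distinct primes p | n
φ(174) = 174 · (1 - 1/2) · (1 - 1/3) · (1 - 1/29) = 56

φ(174) = 56


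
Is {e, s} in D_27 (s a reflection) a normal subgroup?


H = {e, s} in D_27 (s a reflection)
r·s·r⁻¹ = sr⁻² ≠ s for n ≥ 3, so {e, s} is not closed under conjugation

No, not a normal subgroup


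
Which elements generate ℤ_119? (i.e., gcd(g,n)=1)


g generates ℤ_n iff gcd(g,n) = 1
Prime factors of 119: 7, 17
Generators are g ∈ {1,...,118} not divisible by any of these primes.
Generators: {1, 2, 3, 4, 5, 6, 8, 9, 10, 11, 12, 13, 15, 16, 18, 19, 20, 22, 23, 24, 25, 26, 27, 29, 30, 31, 32, 33, 36, 37, 38, 39, 40, 41, 43, 44, 45, 46, 47, 48, 50, 52, 53, 54, 55, 57, 58, 59, 60, 61, 62, 64, 65, 66, 67, 69, 71, 72, 73, 74, 75, 76, 78, 79, 80, 81, 82, 83, 86, 87, 88, 89, 90, 92, 93, 94, 95, 96, 97, 99, 100, 101, 103, 104, 106, 107, 108, 109, 110, 111, 113, 114, 115, 116, 117, 118}
Number of generators = φ(119) = 96

Generators of ℤ_119 = {1, 2, 3, 4, 5, 6, 8, 9, 10, 11, 12, 13, 15, 16, 18, 19, 20, 22, 23, 24, 25, 26, 27, 29, 30, 31, 32, 33, 36, 37, 38, 39, 40, 41, 43, 44, 45, 46, 47, 48, 50, 52, 53, 54, 55, 57, 58, 59, 60, 61, 62, 64, 65, 66, 67, 69, 71, 72, 73, 74, 75, 76, 78, 79, 80, 81, 82, 83, 86, 87, 88, 89, 90, 92, 93, 94, 95, 96, 97, 99, 100, 101, 103, 104, 106, 107, 108, 109, 110, 111, 113, 114, 115, 116, 117, 118}


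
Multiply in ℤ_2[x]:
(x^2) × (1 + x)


Expand and collect like terms; reduce coefficients mod 2:
x^0: 0·1 = 0 ≡ 0 (mod 2)
x^1: 0·1 + 0·1 = 0 ≡ 0 (mod 2)
x^2: 0·1 + 1·1 = 1 ≡ 1 (mod 2)
x^3: 1·1 = 1 ≡ 1 (mod 2)
Result: x^2 + x^3

f · g = x^2 + x^3


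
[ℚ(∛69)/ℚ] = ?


∛69 has minimal polynomial x³ - 69 (irreducible over ℚ since 69 is not a perfect cube)

[ℚ(∛69)/ℚ] = 3


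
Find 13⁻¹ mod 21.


Use the extended Euclidean algorithm to write 1 = 13·s + 21·t; then s mod 21 is the inverse.
Euclidean algorithm:
  13 = 0·21 + 13
  21 = 1·13 + 8
  13 = 1·8 + 5
  8 = 1·5 + 3
  5 = 1·3 + 2
  3 = 1·2 + 1
  2 = 2·1 + 0
gcd(13,21) = 1
Back-substitution gives: 13·(-8) + 21·(5) = 1
So 13⁻¹ ≡ -8 ≡ 13 (mod 21)
Check: 13 × 13 = 169 ≡ 1 (mod 21) ✓

13⁻¹ ≡ 13 (mod 21)


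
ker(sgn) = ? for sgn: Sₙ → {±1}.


Kernel = preimage of identity
ker(sgn) = even permutations = Aₙ

ker(sgn) = Aₙ


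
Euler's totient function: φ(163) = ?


Factor n: 163 = 163
φ(n) = n · ∏(1 - 1/p) over distinct primes p | n
φ(163) = 163 · (1 - 1/163) = 162

φ(163) = 162


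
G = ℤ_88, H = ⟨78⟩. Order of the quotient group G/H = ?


|⟨78⟩| = n / gcd(78, 88) = 88 / 2 = 44
H is normal (ℤ_88 is abelian).
|G/H| = |G| / |H| = 88 / 44 = 2

|G/H| = 2


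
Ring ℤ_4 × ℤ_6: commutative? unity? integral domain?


Direct product ring; commutative with unity (1,1); but (1,0)·(0,1) = (0,0) gives zero divisors, so not an integral domain
Commutative: Yes
Integral domain: No
Has unity: Yes

ℤ_4 × ℤ_6: Commutative=Yes, Unity=Yes


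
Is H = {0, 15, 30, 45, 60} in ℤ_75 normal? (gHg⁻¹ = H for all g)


H = {0, 15, 30, 45, 60} in ℤ_75
ℤ_75 is abelian; every subgroup of an abelian group is normal

Yes, normal subgroup


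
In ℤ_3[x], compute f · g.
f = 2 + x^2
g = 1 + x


Expand and collect like terms; reduce coefficients mod 3:
x^0: 2·1 = 2 ≡ 2 (mod 3)
x^1: 2·1 + 0·1 = 2 ≡ 2 (mod 3)
x^2: 0·1 + 1·1 = 1 ≡ 1 (mod 3)
x^3: 1·1 = 1 ≡ 1 (mod 3)
Result: 2 + 2x + x^2 + x^3

f · g = 2 + 2x + x^2 + x^3


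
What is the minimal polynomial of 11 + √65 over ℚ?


Let α = 11 + √65. Then α - 11 = √65, so (α - 11)² = 65, giving α² - 22α + 56 = 0. Degree 2 and α ∉ ℚ, so this is the minimal polynomial.

Minimal polynomial: x² - 22x + 56


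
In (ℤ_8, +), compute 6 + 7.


Operation: addition mod 8
6 + 7 = (a + b) mod 8 with a = 6, b = 7

6 + 7 = 5


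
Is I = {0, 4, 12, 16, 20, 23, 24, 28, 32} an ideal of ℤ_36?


Check ideal conditions for I = {0, 4, 12, 16, 20, 23, 24, 28, 32} in ℤ_36:
(1) I is an additive subgroup? No
(2) For r ∈ ℤ_36 and a ∈ I: r·a ∈ I? No  [counterexample: r=2, a=4, r·a mod 36 = 8 ∉ I]

No, I is not an ideal of ℤ_36


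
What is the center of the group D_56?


Z(G) = {g ∈ G | gx = xg for all x ∈ G}
For even n, Z(D_n) = {e, r^(n/2)}: the 180° rotation r^28 commutes with every reflection and rotation

Z(D_56) = {e, r^28}


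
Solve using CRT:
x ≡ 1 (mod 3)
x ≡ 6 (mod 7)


m₁ = 3, m₂ = 7, gcd = 1, so CRT applies. M = m₁·m₂ = 21
Let M₁ = M/m₁ = 7, M₂ = M/m₂ = 3
Find y₁ ≡ M₁⁻¹ (mod m₁): 7⁻¹ ≡ 1 (mod 3)
Find y₂ ≡ M₂⁻¹ (mod m₂): 3⁻¹ ≡ 5 (mod 7)
x = a₁·M₁·y₁ + a₂·M₂·y₂ = 1·7·1 + 6·3·5 = 97
Reduce mod 21: x ≡ 13
Check: 13 mod 3 = 1 ✓, 13 mod 7 = 6 ✓

x ≡ 13 (mod 21)


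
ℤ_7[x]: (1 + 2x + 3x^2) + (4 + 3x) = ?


Add coefficients mod 7:
x^0: 1 + 4 = 5 (mod 7)
x^1: 2 + 3 = 5 (mod 7)
x^2: 3 + 0 = 3 (mod 7)
Result: 5 + 5x + 3x^2

f + g = 5 + 5x + 3x^2


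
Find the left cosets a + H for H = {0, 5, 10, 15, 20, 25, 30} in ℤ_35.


H = {0, 5, 10, 15, 20, 25, 30}, |H| = 7
Number of cosets = |G|/|H| = 35/7 = 5
0 + H = {0, 5, 10, 15, 20, 25, 30}
1 + H = {1, 6, 11, 16, 21, 26, 31}
2 + H = {2, 7, 12, 17, 22, 27, 32}
3 + H = {3, 8, 13, 18, 23, 28, 33}
4 + H = {4, 9, 14, 19, 24, 29, 34}

Cosets: 0+H={0,5,10,15,20,25,30}; 1+H={1,6,11,16,21,26,31}; 2+H={2,7,12,17,22,27,32}; 3+H={3,8,13,18,23,28,33}; 4+H={4,9,14,19,24,29,34}


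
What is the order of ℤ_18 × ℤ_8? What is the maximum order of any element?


|ℤ_18 × ℤ_8| = 18 × 8 = 144
Max element order = lcm(18,8) = 72
Cyclic? No (gcd=2)

|ℤ_18×ℤ_8| = 144, max element order = 72


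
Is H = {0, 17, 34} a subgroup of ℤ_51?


Subgroup test for H = {0, 17, 34} in (ℤ_51, +):
(1) 0 ∈ H? Yes
(2) Closure: for all a,b ∈ H, (a+b) mod 51 ∈ H? Yes
(3) Inverses: for all a ∈ H, -a mod 51 ∈ H? Yes

Yes, H is a subgroup of ℤ_51


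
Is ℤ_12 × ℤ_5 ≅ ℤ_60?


Comparing ℤ_12 × ℤ_5 and ℤ_60:
gcd(12,5) = 1, so ℤ_12 × ℤ_5 ≅ ℤ_60 (CRT)

Yes, ℤ_12 × ℤ_5 ≅ ℤ_60


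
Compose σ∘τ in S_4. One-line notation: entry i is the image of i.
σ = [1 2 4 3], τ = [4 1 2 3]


σ∘τ: apply τ first, then σ
1 →τ 4 →σ 3
2 →τ 1 →σ 1
3 →τ 2 →σ 2
4 →τ 3 →σ 4

σ∘τ = [3 1 2 4]


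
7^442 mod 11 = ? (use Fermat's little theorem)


Fermat's little theorem: if p is prime and gcd(a,p)=1, then a^(p-1) ≡ 1 (mod p)
p = 11 is prime, gcd(7,11) = 1
Reduce exponent: 442 mod 10 = 2
So 7^442 ≡ 7^2 (mod 11)
7^2 mod 11 = 5

7^442 ≡ 5 (mod 11)


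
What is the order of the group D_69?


|D_n| = 2n (n rotations and n reflections)
|D_69| = 2×69 = 138

|D_69| = 138


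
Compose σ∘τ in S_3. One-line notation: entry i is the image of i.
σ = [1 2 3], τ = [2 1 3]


σ∘τ: apply τ first, then σ
1 →τ 2 →σ 2
2 →τ 1 →σ 1
3 →τ 3 →σ 3

σ∘τ = [2 1 3]


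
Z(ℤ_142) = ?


Z(G) = {g ∈ G | gx = xg for all x ∈ G}
ℤ_142 is abelian, so Z(G) = G

Z(ℤ_142) = ℤ_142


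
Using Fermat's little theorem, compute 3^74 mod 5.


Fermat's little theorem: if p is prime and gcd(a,p)=1, then a^(p-1) ≡ 1 (mod p)
p = 5 is prime, gcd(3,5) = 1
Reduce exponent: 74 mod 4 = 2
So 3^74 ≡ 3^2 (mod 5)
3^2 mod 5 = 4

3^74 ≡ 4 (mod 5)


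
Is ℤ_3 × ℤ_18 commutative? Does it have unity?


Direct product ring; commutative with unity (1,1); but (1,0)·(0,1) = (0,0) gives zero divisors, so not an integral domain
Commutative: Yes
Integral domain: No
Has unity: Yes

ℤ_3 × ℤ_18: Commutative=Yes, Unity=Yes


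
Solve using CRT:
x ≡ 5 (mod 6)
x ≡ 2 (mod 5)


m₁ = 6, m₂ = 5, gcd = 1, so CRT applies. M = m₁·m₂ = 30
Let M₁ = M/m₁ = 5, M₂ = M/m₂ = 6
Find y₁ ≡ M₁⁻¹ (mod m₁): 5⁻¹ ≡ 5 (mod 6)
Find y₂ ≡ M₂⁻¹ (mod m₂): 6⁻¹ ≡ 1 (mod 5)
x = a₁·M₁·y₁ + a₂·M₂·y₂ = 5·5·5 + 2·6·1 = 137
Reduce mod 30: x ≡ 17
Check: 17 mod 6 = 5 ✓, 17 mod 5 = 2 ✓

x ≡ 17 (mod 30)


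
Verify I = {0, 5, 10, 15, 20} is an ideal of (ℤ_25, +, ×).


Check ideal conditions for I = {0, 5, 10, 15, 20} in ℤ_25:
(1) I is an additive subgroup? Yes
(2) For r ∈ ℤ_25 and a ∈ I: r·a ∈ I? Yes

Yes, I is an ideal of ℤ_25


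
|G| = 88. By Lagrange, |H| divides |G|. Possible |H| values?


Lagrange's theorem: |H| divides |G|
|G| = 88
Divisors of 88: 1, 2, 4, 8, 11, 22, 44, 88

Possible subgroup orders: {1, 2, 4, 8, 11, 22, 44, 88}


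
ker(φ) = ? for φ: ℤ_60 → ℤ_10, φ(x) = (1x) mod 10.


Kernel = preimage of identity
ker(φ) = {x ∈ ℤ_60 : 1x ≡ 0 (mod 10)}. Since 10 | 60, φ is well-defined. The kernel is the cyclic subgroup ⟨10⟩ of ℤ_60 (order 6), i.e. {0, 10, 20, 30, 40, 50}

ker(φ) = {0, 10, 20, 30, 40, 50}


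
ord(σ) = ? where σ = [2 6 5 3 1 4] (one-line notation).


Cycle decomposition: (1 2 6 4 3 5)
Cycle lengths: 6
Order = lcm(6) = 6

ord(σ) = 6


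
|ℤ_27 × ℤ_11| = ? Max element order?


|ℤ_27 × ℤ_11| = 27 × 11 = 297
Max element order = lcm(27,11) = 297
Cyclic? Yes (gcd=1)

|ℤ_27×ℤ_11| = 297, max element order = 297


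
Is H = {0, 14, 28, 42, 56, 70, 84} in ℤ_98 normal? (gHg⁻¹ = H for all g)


H = {0, 14, 28, 42, 56, 70, 84} in ℤ_98
ℤ_98 is abelian; every subgroup of an abelian group is normal

Yes, normal subgroup


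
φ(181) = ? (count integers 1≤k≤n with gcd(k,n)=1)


Factor n: 181 = 181
φ(n) = n · ∏(1 - 1/p) over distinct primes p | n
φ(181) = 181 · (1 - 1/181) = 180

φ(181) = 180


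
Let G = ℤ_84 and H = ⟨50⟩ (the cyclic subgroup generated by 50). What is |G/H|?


|⟨50⟩| = n / gcd(50, 84) = 84 / 2 = 42
H is normal (ℤ_84 is abelian).
|G/H| = |G| / |H| = 84 / 42 = 2

|G/H| = 2


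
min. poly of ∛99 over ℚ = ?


∛99 satisfies x³ - 99 = 0, irreducible over ℚ (no rational root; 99 is not a perfect cube)

Minimal polynomial: x³ - 99


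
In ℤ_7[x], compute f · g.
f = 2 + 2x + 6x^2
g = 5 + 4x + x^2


Expand and collect like terms; reduce coefficients mod 7:
x^0: 2·5 = 10 ≡ 3 (mod 7)
x^1: 2·4 + 2·5 = 18 ≡ 4 (mod 7)
x^2: 2·1 + 2·4 + 6·5 = 40 ≡ 5 (mod 7)
x^3: 2·1 + 6·4 = 26 ≡ 5 (mod 7)
x^4: 6·1 = 6 ≡ 6 (mod 7)
Result: 3 + 4x + 5x^2 + 5x^3 + 6x^4

f · g = 3 + 4x + 5x^2 + 5x^3 + 6x^4


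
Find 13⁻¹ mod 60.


Use the extended Euclidean algorithm to write 1 = 13·s + 60·t; then s mod 60 is the inverse.
Euclidean algorithm:
  13 = 0·60 + 13
  60 = 4·13 + 8
  13 = 1·8 + 5
  8 = 1·5 + 3
  5 = 1·3 + 2
  3 = 1·2 + 1
  2 = 2·1 + 0
gcd(13,60) = 1
Back-substitution gives: 13·(-23) + 60·(5) = 1
So 13⁻¹ ≡ -23 ≡ 37 (mod 60)
Check: 13 × 37 = 481 ≡ 1 (mod 60) ✓

13⁻¹ ≡ 37 (mod 60)


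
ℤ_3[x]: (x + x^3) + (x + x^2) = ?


Add coefficients mod 3:
x^0: 0 + 0 = 0 (mod 3)
x^1: 1 + 1 = 2 (mod 3)
x^2: 0 + 1 = 1 (mod 3)
x^3: 1 + 0 = 1 (mod 3)
Result: 2x + x^2 + x^3

f + g = 2x + x^2 + x^3


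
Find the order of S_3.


|S_n| = n! (number of permutations of n symbols)
|S_3| = 3! = 6

|S_3| = 6


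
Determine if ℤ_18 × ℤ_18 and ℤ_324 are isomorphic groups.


Comparing ℤ_18 × ℤ_18 and ℤ_324:
gcd(18,18) = 18 ≠ 1. Max element order in ℤ_18×ℤ_18 is lcm(18,18) = 18 < 324, so it has no element of order 324

No, ℤ_18 × ℤ_18 ≇ ℤ_324


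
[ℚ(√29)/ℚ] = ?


√29 has minimal polynomial x² - 29 (irreducible over ℚ since 29 is squarefree)

[ℚ(√29)/ℚ] = 2


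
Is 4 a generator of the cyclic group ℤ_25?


g generates ℤ_n iff gcd(g, n) = 1
gcd(4, 25) = 1
Since gcd = 1, 4 is a generator.

Yes, 4 generates ℤ_25


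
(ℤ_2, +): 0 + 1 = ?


Operation: addition mod 2
0 + 1 = (a + b) mod 2 with a = 0, b = 1

0 + 1 = 1


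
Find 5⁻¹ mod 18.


Use the extended Euclidean algorithm to write 1 = 5·s + 18·t; then s mod 18 is the inverse.
Euclidean algorithm:
  5 = 0·18 + 5
  18 = 3·5 + 3
  5 = 1·3 + 2
  3 = 1·2 + 1
  2 = 2·1 + 0
gcd(5,18) = 1
Back-substitution gives: 5·(-7) + 18·(2) = 1
So 5⁻¹ ≡ -7 ≡ 11 (mod 18)
Check: 5 × 11 = 55 ≡ 1 (mod 18) ✓

5⁻¹ ≡ 11 (mod 18)


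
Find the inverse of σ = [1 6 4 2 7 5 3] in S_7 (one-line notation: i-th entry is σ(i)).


To find σ⁻¹, swap domain and range:
σ(1) = 1 → σ⁻¹(1) = 1
σ(2) = 6 → σ⁻¹(6) = 2
σ(3) = 4 → σ⁻¹(4) = 3
σ(4) = 2 → σ⁻¹(2) = 4
σ(5) = 7 → σ⁻¹(7) = 5
σ(6) = 5 → σ⁻¹(5) = 6
σ(7) = 3 → σ⁻¹(3) = 7

σ⁻¹ = [1 4 7 3 6 2 5]


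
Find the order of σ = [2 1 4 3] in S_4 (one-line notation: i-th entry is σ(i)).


Cycle decomposition: (1 2) (3 4)
Cycle lengths: 2, 2
Order = lcm(2, 2) = 2

ord(σ) = 2


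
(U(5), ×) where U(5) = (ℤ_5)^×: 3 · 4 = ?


Operation: multiplication mod 5
3 · 4 = (a × b) mod 5 with a = 3, b = 4

3 · 4 = 2


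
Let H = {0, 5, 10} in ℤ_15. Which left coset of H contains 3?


3 + H = {3 + h (mod 15) : h ∈ H}
3+0=3, 3+5=8, 3+10=13

3 + H = {3, 8, 13}


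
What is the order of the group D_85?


|D_n| = 2n (n rotations and n reflections)
|D_85| = 2×85 = 170

|D_85| = 170


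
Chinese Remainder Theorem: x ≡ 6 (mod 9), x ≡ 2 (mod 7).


m₁ = 9, m₂ = 7, gcd = 1, so CRT applies. M = m₁·m₂ = 63
Let M₁ = M/m₁ = 7, M₂ = M/m₂ = 9
Find y₁ ≡ M₁⁻¹ (mod m₁): 7⁻¹ ≡ 4 (mod 9)
Find y₂ ≡ M₂⁻¹ (mod m₂): 9⁻¹ ≡ 4 (mod 7)
x = a₁·M₁·y₁ + a₂·M₂·y₂ = 6·7·4 + 2·9·4 = 240
Reduce mod 63: x ≡ 51
Check: 51 mod 9 = 6 ✓, 51 mod 7 = 2 ✓

x ≡ 51 (mod 63)


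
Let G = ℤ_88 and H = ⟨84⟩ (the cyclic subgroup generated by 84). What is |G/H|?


|⟨84⟩| = n / gcd(84, 88) = 88 / 4 = 22
H is normal (ℤ_88 is abelian).
|G/H| = |G| / |H| = 88 / 22 = 4

|G/H| = 4


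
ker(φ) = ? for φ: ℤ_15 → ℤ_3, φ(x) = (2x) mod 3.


Kernel = preimage of identity
ker(φ) = {x ∈ ℤ_15 : 2x ≡ 0 (mod 3)}. Since 3 | 15, φ is well-defined. The kernel is the cyclic subgroup ⟨3⟩ of ℤ_15 (order 5), i.e. {0, 3, 6, 9, 12}

ker(φ) = {0, 3, 6, 9, 12}


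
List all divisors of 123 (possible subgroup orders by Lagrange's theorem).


Lagrange's theorem: |H| divides |G|
|G| = 123
Divisors of 123: 1, 3, 41, 123

Possible subgroup orders: {1, 3, 41, 123}


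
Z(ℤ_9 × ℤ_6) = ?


Z(G) = {g ∈ G | gx = xg for all x ∈ G}
Direct product of abelian groups is abelian, so Z(G) = G

Z(ℤ_9 × ℤ_6) = ℤ_9 × ℤ_6


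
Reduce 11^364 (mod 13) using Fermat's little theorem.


Fermat's little theorem: if p is prime and gcd(a,p)=1, then a^(p-1) ≡ 1 (mod p)
p = 13 is prime, gcd(11,13) = 1
Reduce exponent: 364 mod 12 = 4
So 11^364 ≡ 11^4 (mod 13)
11^4 mod 13 = 3

11^364 ≡ 3 (mod 13)


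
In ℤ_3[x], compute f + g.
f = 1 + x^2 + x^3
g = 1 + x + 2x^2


Add coefficients mod 3:
x^0: 1 + 1 = 2 (mod 3)
x^1: 0 + 1 = 1 (mod 3)
x^2: 1 + 2 = 0 (mod 3)
x^3: 1 + 0 = 1 (mod 3)
Result: 2 + x + x^3

f + g = 2 + x + x^3


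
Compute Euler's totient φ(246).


Factor n: 246 = 2 × 3 × 41
φ(n) = n · ∏(1 - 1/p) over distinct primes p | n
φ(246) = 246 · (1 - 1/2) · (1 - 1/3) · (1 - 1/41) = 80

φ(246) = 80


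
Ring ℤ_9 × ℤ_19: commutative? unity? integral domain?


Direct product ring; commutative with unity (1,1); but (1,0)·(0,1) = (0,0) gives zero divisors, so not an integral domain
Commutative: Yes
Integral domain: No
Has unity: Yes

ℤ_9 × ℤ_19: Commutative=Yes, Unity=Yes


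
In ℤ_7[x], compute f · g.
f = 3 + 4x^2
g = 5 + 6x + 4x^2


Expand and collect like terms; reduce coefficients mod 7:
x^0: 3·5 = 15 ≡ 1 (mod 7)
x^1: 3·6 + 0·5 = 18 ≡ 4 (mod 7)
x^2: 3·4 + 0·6 + 4·5 = 32 ≡ 4 (mod 7)
x^3: 0·4 + 4·6 = 24 ≡ 3 (mod 7)
x^4: 4·4 = 16 ≡ 2 (mod 7)
Result: 1 + 4x + 4x^2 + 3x^3 + 2x^4

f · g = 1 + 4x + 4x^2 + 3x^3 + 2x^4


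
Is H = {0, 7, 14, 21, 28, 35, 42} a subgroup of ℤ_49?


Subgroup test for H = {0, 7, 14, 21, 28, 35, 42} in (ℤ_49, +):
(1) 0 ∈ H? Yes
(2) Closure: for all a,b ∈ H, (a+b) mod 49 ∈ H? Yes
(3) Inverses: for all a ∈ H, -a mod 49 ∈ H? Yes

Yes, H is a subgroup of ℤ_49


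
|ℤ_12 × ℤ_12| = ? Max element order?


|ℤ_12 × ℤ_12| = 12 × 12 = 144
Max element order = lcm(12,12) = 12
Cyclic? No (gcd=12)

|ℤ_12×ℤ_12| = 144, max element order = 12


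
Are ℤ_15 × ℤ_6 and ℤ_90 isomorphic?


Comparing ℤ_15 × ℤ_6 and ℤ_90:
gcd(15,6) = 3 ≠ 1. Max element order in ℤ_15×ℤ_6 is lcm(15,6) = 30 < 90, so it has no element of order 90

No, ℤ_15 × ℤ_6 ≇ ℤ_90


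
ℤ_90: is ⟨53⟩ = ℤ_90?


g generates ℤ_n iff gcd(g, n) = 1
gcd(53, 90) = 1
Since gcd = 1, 53 is a generator.

Yes, 53 generates ℤ_90


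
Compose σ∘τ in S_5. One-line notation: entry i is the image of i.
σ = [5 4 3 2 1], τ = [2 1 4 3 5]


σ∘τ: apply τ first, then σ
1 →τ 2 →σ 4
2 →τ 1 →σ 5
3 →τ 4 →σ 2
4 →τ 3 →σ 3
5 →τ 5 →σ 1

σ∘τ = [4 5 2 3 1]


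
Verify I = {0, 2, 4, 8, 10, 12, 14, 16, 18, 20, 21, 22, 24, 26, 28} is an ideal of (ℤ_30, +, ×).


Check ideal conditions for I = {0, 2, 4, 8, 10, 12, 14, 16, 18, 20, 21, 22, 24, 26, 28} in ℤ_30:
(1) I is an additive subgroup? No
(2) For r ∈ ℤ_30 and a ∈ I: r·a ∈ I? No  [counterexample: r=2, a=18, r·a mod 30 = 6 ∉ I]

No, I is not an ideal of ℤ_30


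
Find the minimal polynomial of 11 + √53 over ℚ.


Let α = 11 + √53. Then α - 11 = √53, so (α - 11)² = 53, giving α² - 22α + 68 = 0. Degree 2 and α ∉ ℚ, so this is the minimal polynomial.

Minimal polynomial: x² - 22x + 68


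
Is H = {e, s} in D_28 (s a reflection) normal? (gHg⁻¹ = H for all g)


H = {e, s} in D_28 (s a reflection)
r·s·r⁻¹ = sr⁻² ≠ s for n ≥ 3, so {e, s} is not closed under conjugation

No, not a normal subgroup


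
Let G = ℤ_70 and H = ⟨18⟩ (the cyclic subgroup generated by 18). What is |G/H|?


|⟨18⟩| = n / gcd(18, 70) = 70 / 2 = 35
H is normal (ℤ_70 is abelian).
|G/H| = |G| / |H| = 70 / 35 = 2

|G/H| = 2


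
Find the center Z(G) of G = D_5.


Z(G) = {g ∈ G | gx = xg for all x ∈ G}
For odd n, Z(D_n) = {e}: no nontrivial rotation commutes with all reflections

Z(D_5) = {e}


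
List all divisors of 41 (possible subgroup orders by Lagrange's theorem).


Lagrange's theorem: |H| divides |G|
|G| = 41
Divisors of 41: 1, 41

Possible subgroup orders: {1, 41}


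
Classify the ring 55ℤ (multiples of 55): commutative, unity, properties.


55ℤ is a commutative ring under +,× but has no multiplicative identity (1 ∉ 55ℤ); it has no zero divisors, but without unity it is not an integral domain
Commutative: Yes
Integral domain: No
Has unity: No

55ℤ (multiples of 55): Commutative=Yes, Unity=No


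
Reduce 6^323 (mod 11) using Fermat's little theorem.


Fermat's little theorem: if p is prime and gcd(a,p)=1, then a^(p-1) ≡ 1 (mod p)
p = 11 is prime, gcd(6,11) = 1
Reduce exponent: 323 mod 10 = 3
So 6^323 ≡ 6^3 (mod 11)
6^3 mod 11 = 7

6^323 ≡ 7 (mod 11)


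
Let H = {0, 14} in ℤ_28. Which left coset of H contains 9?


9 + H = {9 + h (mod 28) : h ∈ H}
9+0=9, 9+14=23

9 + H = {9, 23}


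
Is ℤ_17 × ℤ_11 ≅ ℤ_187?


Comparing ℤ_17 × ℤ_11 and ℤ_187:
gcd(17,11) = 1, so ℤ_17 × ℤ_11 ≅ ℤ_187 (CRT)

Yes, ℤ_17 × ℤ_11 ≅ ℤ_187


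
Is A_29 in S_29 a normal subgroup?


H = A_29 in S_29
A_29 has index 2 in S_29, and every subgroup of index 2 is normal

Yes, normal subgroup


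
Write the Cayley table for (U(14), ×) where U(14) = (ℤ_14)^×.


Elements: {1, 3, 5, 9, 11, 13}
Operation: multiplication mod 14
Entry (a, b) = (a × b) mod 14

Cayley table:
   |  1 |  3 |  5 |  9 | 11 | 13
 1 |  1 |  3 |  5 |  9 | 11 | 13
 3 |  3 |  9 |  1 | 13 |  5 | 11
 5 |  5 |  1 | 11 |  3 | 13 |  9
 9 |  9 | 13 |  3 | 11 |  1 |  5
11 | 11 |  5 | 13 |  1 |  9 |  3
13 | 13 | 11 |  9 |  5 |  3 |  1


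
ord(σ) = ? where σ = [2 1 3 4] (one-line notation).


Cycle decomposition: (1 2)
Cycle lengths: 2
Order = lcm(2) = 2

ord(σ) = 2


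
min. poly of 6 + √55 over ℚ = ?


Let α = 6 + √55. Then α - 6 = √55, so (α - 6)² = 55, giving α² - 12α - 19 = 0. Degree 2 and α ∉ ℚ, so this is the minimal polynomial.

Minimal polynomial: x² - 12x - 19


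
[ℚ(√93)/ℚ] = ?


√93 has minimal polynomial x² - 93 (irreducible over ℚ since 93 is squarefree)

[ℚ(√93)/ℚ] = 2


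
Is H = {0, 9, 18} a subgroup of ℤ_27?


Subgroup test for H = {0, 9, 18} in (ℤ_27, +):
(1) 0 ∈ H? Yes
(2) Closure: for all a,b ∈ H, (a+b) mod 27 ∈ H? Yes
(3) Inverses: for all a ∈ H, -a mod 27 ∈ H? Yes

Yes, H is a subgroup of ℤ_27


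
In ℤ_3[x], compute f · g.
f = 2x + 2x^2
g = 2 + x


Expand and collect like terms; reduce coefficients mod 3:
x^0: 0·2 = 0 ≡ 0 (mod 3)
x^1: 0·1 + 2·2 = 4 ≡ 1 (mod 3)
x^2: 2·1 + 2·2 = 6 ≡ 0 (mod 3)
x^3: 2·1 = 2 ≡ 2 (mod 3)
Result: x + 2x^3

f · g = x + 2x^3


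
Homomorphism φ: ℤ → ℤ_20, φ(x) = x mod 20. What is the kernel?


Kernel = preimage of identity
ker(φ) = {x ∈ ℤ : x ≡ 0 (mod 20)} = 20ℤ = {0, ±20, ±40, ...}

ker(φ) = 20ℤ


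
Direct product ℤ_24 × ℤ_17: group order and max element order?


|ℤ_24 × ℤ_17| = 24 × 17 = 408
Max element order = lcm(24,17) = 408
Cyclic? Yes (gcd=1)

|ℤ_24×ℤ_17| = 408, max element order = 408


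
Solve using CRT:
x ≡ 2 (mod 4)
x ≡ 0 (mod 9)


m₁ = 4, m₂ = 9, gcd = 1, so CRT applies. M = m₁·m₂ = 36
Let M₁ = M/m₁ = 9, M₂ = M/m₂ = 4
Find y₁ ≡ M₁⁻¹ (mod m₁): 9⁻¹ ≡ 1 (mod 4)
Find y₂ ≡ M₂⁻¹ (mod m₂): 4⁻¹ ≡ 7 (mod 9)
x = a₁·M₁·y₁ + a₂·M₂·y₂ = 2·9·1 + 0·4·7 = 18
Reduce mod 36: x ≡ 18
Check: 18 mod 4 = 2 ✓, 18 mod 9 = 0 ✓

x ≡ 18 (mod 36)


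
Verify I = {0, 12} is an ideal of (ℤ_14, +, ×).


Check ideal conditions for I = {0, 12} in ℤ_14:
(1) I is an additive subgroup? No
(2) For r ∈ ℤ_14 and a ∈ I: r·a ∈ I? No  [counterexample: r=2, a=12, r·a mod 14 = 10 ∉ I]

No, I is not an ideal of ℤ_14


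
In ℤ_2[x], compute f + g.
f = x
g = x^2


Add coefficients mod 2:
x^0: 0 + 0 = 0 (mod 2)
x^1: 1 + 0 = 1 (mod 2)
x^2: 0 + 1 = 1 (mod 2)
Result: x + x^2

f + g = x + x^2


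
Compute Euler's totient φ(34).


Factor n: 34 = 2 × 17
φ(n) = n · ∏(1 - 1/p) over distinct primes p | n
φ(34) = 34 · (1 - 1/2) · (1 - 1/17) = 16

φ(34) = 16


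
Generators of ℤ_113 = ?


g generates ℤ_n iff gcd(g,n) = 1
Prime factors of 113: 113
Generators are g ∈ {1,...,112} not divisible by any of these primes.
Generators: {1, 2, 3, 4, 5, 6, 7, 8, 9, 10, 11, 12, 13, 14, 15, 16, 17, 18, 19, 20, 21, 22, 23, 24, 25, 26, 27, 28, 29, 30, 31, 32, 33, 34, 35, 36, 37, 38, 39, 40, 41, 42, 43, 44, 45, 46, 47, 48, 49, 50, 51, 52, 53, 54, 55, 56, 57, 58, 59, 60, 61, 62, 63, 64, 65, 66, 67, 68, 69, 70, 71, 72, 73, 74, 75, 76, 77, 78, 79, 80, 81, 82, 83, 84, 85, 86, 87, 88, 89, 90, 91, 92, 93, 94, 95, 96, 97, 98, 99, 100, 101, 102, 103, 104, 105, 106, 107, 108, 109, 110, 111, 112}
Number of generators = φ(113) = 112

Generators of ℤ_113 = {1, 2, 3, 4, 5, 6, 7, 8, 9, 10, 11, 12, 13, 14, 15, 16, 17, 18, 19, 20, 21, 22, 23, 24, 25, 26, 27, 28, 29, 30, 31, 32, 33, 34, 35, 36, 37, 38, 39, 40, 41, 42, 43, 44, 45, 46, 47, 48, 49, 50, 51, 52, 53, 54, 55, 56, 57, 58, 59, 60, 61, 62, 63, 64, 65, 66, 67, 68, 69, 70, 71, 72, 73, 74, 75, 76, 77, 78, 79, 80, 81, 82, 83, 84, 85, 86, 87, 88, 89, 90, 91, 92, 93, 94, 95, 96, 97, 98, 99, 100, 101, 102, 103, 104, 105, 106, 107, 108, 109, 110, 111, 112}


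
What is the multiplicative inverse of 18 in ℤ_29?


Use the extended Euclidean algorithm to write 1 = 18·s + 29·t; then s mod 29 is the inverse.
Euclidean algorithm:
  18 = 0·29 + 18
  29 = 1·18 + 11
  18 = 1·11 + 7
  11 = 1·7 + 4
  7 = 1·4 + 3
  4 = 1·3 + 1
  3 = 3·1 + 0
gcd(18,29) = 1
Back-substitution gives: 18·(-8) + 29·(5) = 1
So 18⁻¹ ≡ -8 ≡ 21 (mod 29)
Check: 18 × 21 = 378 ≡ 1 (mod 29) ✓

18⁻¹ ≡ 21 (mod 29)
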